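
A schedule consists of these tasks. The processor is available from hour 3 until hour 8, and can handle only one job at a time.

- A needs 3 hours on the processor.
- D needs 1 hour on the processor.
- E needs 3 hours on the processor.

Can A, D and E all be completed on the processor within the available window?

No

The processor window is 8 − 3 = 5 hours.
Running back to back, the jobs need 3 + 1 + 3 = 7 hours on the processor.
Since 7 > 5, they cannot all fit.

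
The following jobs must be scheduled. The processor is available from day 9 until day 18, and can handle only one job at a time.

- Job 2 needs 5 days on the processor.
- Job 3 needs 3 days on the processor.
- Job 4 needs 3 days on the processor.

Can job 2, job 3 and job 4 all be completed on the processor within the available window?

No

The processor window is 18 − 9 = 9 days.
Running back to back, the jobs need 5 + 3 + 3 = 11 days on the processor.
Since 11 > 9, they cannot all fit.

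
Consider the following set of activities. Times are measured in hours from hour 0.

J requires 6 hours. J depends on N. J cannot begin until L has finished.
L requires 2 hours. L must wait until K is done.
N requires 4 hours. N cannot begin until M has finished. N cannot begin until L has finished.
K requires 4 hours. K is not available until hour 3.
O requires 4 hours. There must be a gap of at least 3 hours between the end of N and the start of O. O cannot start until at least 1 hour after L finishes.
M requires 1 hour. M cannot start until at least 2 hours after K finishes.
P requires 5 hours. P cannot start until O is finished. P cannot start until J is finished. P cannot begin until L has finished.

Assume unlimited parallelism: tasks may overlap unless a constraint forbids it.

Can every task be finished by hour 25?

No

After its own release at hour 3, K can start at hour 3 and finishes at hour 7.
M cannot begin until K (finishes hour 7, plus 2-hour gap → hour 9). It runs from hour 9 to 9 + 1 = hour 10.
L cannot begin until K (finishes hour 7). It runs from hour 7 to 7 + 2 = hour 9.
N cannot start until M (finishes hour 10); L (finishes hour 9). The controlling bound is hour 10, so N finishes at 10 + 4 = hour 14.
For O: N (finishes hour 14, plus 3-hour gap → hour 17); L (finishes hour 9, plus 1-hour gap → hour 10). Taking the maximum gives a start of hour 17, and it finishes at 17 + 4 = hour 21.
J cannot start until N (finishes hour 14); L (finishes hour 9). The controlling bound is hour 14, so J finishes at 14 + 6 = hour 20.
P needs all of O (finishes hour 21); J (finishes hour 20); L (finishes hour 9). That puts its earliest start at hour 21; it finishes at 21 + 5 = hour 26.
The earliest everything can be done is hour 26, which is after the deadline of 25, so it is not possible.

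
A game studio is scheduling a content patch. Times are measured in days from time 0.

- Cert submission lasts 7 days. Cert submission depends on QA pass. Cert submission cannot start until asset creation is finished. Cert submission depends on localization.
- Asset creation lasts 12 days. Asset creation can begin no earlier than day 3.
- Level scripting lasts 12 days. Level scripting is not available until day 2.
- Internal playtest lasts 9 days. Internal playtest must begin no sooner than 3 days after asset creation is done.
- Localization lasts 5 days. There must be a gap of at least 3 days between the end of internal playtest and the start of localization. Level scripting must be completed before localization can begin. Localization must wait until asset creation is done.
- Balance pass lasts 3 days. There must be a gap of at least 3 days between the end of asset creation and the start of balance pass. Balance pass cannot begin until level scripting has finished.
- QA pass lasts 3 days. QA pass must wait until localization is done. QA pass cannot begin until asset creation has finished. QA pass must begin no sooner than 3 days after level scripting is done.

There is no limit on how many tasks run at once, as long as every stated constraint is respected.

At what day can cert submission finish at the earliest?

45

Level scripting cannot begin until its own release at day 2. It runs from day 2 to 2 + 12 = day 14.
Asset creation cannot begin until its own release at day 3. It runs from day 3 to 3 + 12 = day 15.
Internal playtest cannot begin until asset creation (finishes day 15, plus 3-day gap → day 18). It runs from day 18 to 18 + 9 = day 27.
Localization has to wait for internal playtest (finishes day 27, plus 3-day gap → day 30); level scripting (finishes day 14); asset creation (finishes day 15). The latest of these is day 30, so localization runs day 30 to 30 + 5 = day 35.
QA pass needs all of localization (finishes day 35); asset creation (finishes day 15); level scripting (finishes day 14, plus 3-day gap → day 17). That puts its earliest start at day 35; it finishes at 35 + 3 = day 38.
Cert submission has to wait for QA pass (finishes day 38); asset creation (finishes day 15); localization (finishes day 35). The latest of these is day 38, so cert submission runs day 38 to 38 + 7 = day 45.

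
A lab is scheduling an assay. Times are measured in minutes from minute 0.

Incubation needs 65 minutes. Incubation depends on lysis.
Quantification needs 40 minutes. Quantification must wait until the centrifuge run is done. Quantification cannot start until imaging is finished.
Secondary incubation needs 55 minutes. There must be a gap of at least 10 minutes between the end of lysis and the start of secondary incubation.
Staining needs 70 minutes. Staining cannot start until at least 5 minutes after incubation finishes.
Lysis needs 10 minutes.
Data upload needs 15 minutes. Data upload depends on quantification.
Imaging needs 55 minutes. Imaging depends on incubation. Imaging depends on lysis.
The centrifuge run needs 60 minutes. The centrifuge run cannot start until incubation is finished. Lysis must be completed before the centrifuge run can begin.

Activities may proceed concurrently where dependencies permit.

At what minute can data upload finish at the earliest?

Lysis can start immediately at minute 0; it finishes at minute 10.
Incubation waits on lysis (finishes minute 10), so it starts at minute 10 and finishes at 10 + 65 = minute 75.
Imaging needs all of incubation (finishes minute 75); lysis (finishes minute 10). That puts its earliest start at minute 75; it finishes at 75 + 55 = minute 130.
For the centrifuge run: incubation (finishes minute 75); lysis (finishes minute 10). Taking the maximum gives a start of minute 75, and it finishes at 75 + 60 = minute 135.
Quantification cannot start until the centrifuge run (finishes minute 135); imaging (finishes minute 130). The controlling bound is minute 135, so quantification finishes at 135 + 40 = minute 175.
Data upload cannot begin until quantification (finishes minute 175). It runs from minute 175 to 175 + 15 = minute 190.

190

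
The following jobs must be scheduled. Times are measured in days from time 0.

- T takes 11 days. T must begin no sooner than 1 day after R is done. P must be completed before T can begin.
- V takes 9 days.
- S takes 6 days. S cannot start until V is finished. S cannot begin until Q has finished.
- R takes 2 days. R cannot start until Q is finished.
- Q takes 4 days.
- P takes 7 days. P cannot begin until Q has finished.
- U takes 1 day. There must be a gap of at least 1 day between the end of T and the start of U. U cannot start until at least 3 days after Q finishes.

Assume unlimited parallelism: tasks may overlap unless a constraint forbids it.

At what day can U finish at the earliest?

Nothing blocks Q, so it runs from day 0 to day 4.
R waits on Q (finishes day 4), so it starts at day 4 and finishes at 4 + 2 = day 6.
P cannot begin until Q (finishes day 4). It runs from day 4 to 4 + 7 = day 11.
T needs all of R (finishes day 6, plus 1-day gap → day 7); P (finishes day 11). That puts its earliest start at day 11; it finishes at 11 + 11 = day 22.
U has to wait for T (finishes day 22, plus 1-day gap → day 23); Q (finishes day 4, plus 3-day gap → day 7). The latest of these is day 23, so U runs day 23 to 23 + 1 = day 24.

24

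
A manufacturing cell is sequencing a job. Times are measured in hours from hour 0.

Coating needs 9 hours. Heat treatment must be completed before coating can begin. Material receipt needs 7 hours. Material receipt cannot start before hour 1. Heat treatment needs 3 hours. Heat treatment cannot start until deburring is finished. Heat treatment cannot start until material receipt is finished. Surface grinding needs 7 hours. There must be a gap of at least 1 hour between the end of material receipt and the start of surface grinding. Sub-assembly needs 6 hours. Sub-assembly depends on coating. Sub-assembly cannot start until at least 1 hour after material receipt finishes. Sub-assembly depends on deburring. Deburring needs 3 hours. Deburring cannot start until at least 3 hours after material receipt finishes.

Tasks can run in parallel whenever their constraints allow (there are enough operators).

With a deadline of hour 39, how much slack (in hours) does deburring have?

Material receipt cannot begin until its own release at hour 1. It runs from hour 1 to 1 + 7 = hour 8.
Deburring waits on material receipt (finishes hour 8, plus 3-hour gap → hour 11), so it starts at hour 11 and finishes at 11 + 3 = hour 14.

Working backward from the deadline:
Nothing follows sub-assembly; the deadline of hour 39 is its only limit. It must start by 39 − 6 = hour 33.
Coating must finish before sub-assembly (must start by hour 33). With a 9-hour duration, coating must start by 33 − 9 = hour 24.
Heat treatment feeds into coating (must start by hour 24); so heat treatment must finish by hour 24 and therefore start by hour 21.
For deburring: heat treatment (must start by hour 21); sub-assembly (must start by hour 33). The most restrictive is hour 21; with a 3-hour duration, deburring must start by hour 18.
So deburring can start as early as hour 11 and as late as hour 18, giving 18 − 11 = 7 hours of slack.

7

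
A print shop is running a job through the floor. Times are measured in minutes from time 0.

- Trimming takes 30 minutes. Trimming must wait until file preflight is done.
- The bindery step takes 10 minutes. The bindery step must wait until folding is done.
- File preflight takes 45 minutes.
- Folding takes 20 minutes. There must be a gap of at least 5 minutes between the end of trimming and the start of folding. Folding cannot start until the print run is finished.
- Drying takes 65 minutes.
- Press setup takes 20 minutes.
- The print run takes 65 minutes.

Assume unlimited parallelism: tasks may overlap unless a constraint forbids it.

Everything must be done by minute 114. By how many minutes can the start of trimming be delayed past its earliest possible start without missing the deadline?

File preflight can start immediately at minute 0; it finishes at minute 45.
Trimming waits on file preflight (finishes minute 45), so it starts at minute 45 and finishes at 45 + 30 = minute 75.

Working backward from the deadline:
The bindery step has no dependents, so it just needs to finish by minute 114. Starting by 114 − 10 = minute 104 achieves that.
Since the bindery step (must start by minute 104) depends on it, folding must finish by minute 104. Backing off its 20-minute duration gives a latest start of minute 84.
Trimming feeds into folding (must start by minute 84, minus 5-minute gap → minute 79); so trimming must finish by minute 79 and therefore start by minute 49.
So trimming can start as early as minute 45 and as late as minute 49, giving 49 − 45 = 4 minutes of slack.

4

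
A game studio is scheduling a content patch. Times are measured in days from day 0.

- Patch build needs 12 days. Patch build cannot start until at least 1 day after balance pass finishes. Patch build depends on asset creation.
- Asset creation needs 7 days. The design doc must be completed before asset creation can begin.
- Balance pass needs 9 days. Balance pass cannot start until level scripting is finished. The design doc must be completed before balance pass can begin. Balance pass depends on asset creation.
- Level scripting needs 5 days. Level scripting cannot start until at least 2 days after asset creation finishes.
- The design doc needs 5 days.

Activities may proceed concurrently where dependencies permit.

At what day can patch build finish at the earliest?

Nothing blocks the design doc, so it runs from day 0 to day 5.
After the design doc (finishes day 5), asset creation can start at day 5 and finishes at day 12.
Level scripting waits on asset creation (finishes day 12, plus 2-day gap → day 14), so it starts at day 14 and finishes at 14 + 5 = day 19.
Balance pass needs all of level scripting (finishes day 19); the design doc (finishes day 5); asset creation (finishes day 12). That puts its earliest start at day 19; it finishes at 19 + 9 = day 28.
Patch build has to wait for balance pass (finishes day 28, plus 1-day gap → day 29); asset creation (finishes day 12). The latest of these is day 29, so patch build runs day 29 to 29 + 12 = day 41.

41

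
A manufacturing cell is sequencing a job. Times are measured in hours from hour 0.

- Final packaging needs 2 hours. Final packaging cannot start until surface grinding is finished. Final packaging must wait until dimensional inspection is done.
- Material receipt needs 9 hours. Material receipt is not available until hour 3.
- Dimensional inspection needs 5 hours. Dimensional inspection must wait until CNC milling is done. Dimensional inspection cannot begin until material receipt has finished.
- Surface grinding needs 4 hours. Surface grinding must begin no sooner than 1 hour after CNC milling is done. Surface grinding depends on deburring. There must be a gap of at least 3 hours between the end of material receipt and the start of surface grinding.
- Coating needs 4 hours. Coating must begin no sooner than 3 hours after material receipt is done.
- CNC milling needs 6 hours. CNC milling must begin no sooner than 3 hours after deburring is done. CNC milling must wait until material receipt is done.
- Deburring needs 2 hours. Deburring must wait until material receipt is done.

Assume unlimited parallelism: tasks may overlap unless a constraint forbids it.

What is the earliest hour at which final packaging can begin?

28

Material receipt cannot begin until its own release at hour 3. It runs from hour 3 to 3 + 9 = hour 12.
After material receipt (finishes hour 12), deburring can start at hour 12 and finishes at hour 14.
For CNC milling: deburring (finishes hour 14, plus 3-hour gap → hour 17); material receipt (finishes hour 12). Taking the maximum gives a start of hour 17, and it finishes at 17 + 6 = hour 23.
Dimensional inspection needs all of CNC milling (finishes hour 23); material receipt (finishes hour 12). That puts its earliest start at hour 23; it finishes at 23 + 5 = hour 28.
Surface grinding has to wait for CNC milling (finishes hour 23, plus 1-hour gap → hour 24); deburring (finishes hour 14); material receipt (finishes hour 12, plus 3-hour gap → hour 15). The latest of these is hour 24, so surface grinding runs hour 24 to 24 + 4 = hour 28.
Final packaging waits on surface grinding (finishes hour 28); dimensional inspection (finishes hour 28). The latest of these is hour 28, which is the earliest final packaging can start.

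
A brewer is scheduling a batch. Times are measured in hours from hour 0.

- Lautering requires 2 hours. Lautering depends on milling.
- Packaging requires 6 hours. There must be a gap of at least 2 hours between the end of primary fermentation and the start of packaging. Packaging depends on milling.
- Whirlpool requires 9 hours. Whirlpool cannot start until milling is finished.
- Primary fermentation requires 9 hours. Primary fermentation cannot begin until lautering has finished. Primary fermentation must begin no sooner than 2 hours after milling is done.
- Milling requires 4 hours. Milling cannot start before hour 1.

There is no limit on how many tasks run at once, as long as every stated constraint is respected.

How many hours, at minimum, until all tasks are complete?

Milling waits on its own release at hour 1, so it starts at hour 1 and finishes at 1 + 4 = hour 5.
After milling (finishes hour 5), whirlpool can start at hour 5 and finishes at hour 14.
After milling (finishes hour 5), lautering can start at hour 5 and finishes at hour 7.
Primary fermentation cannot start until lautering (finishes hour 7); milling (finishes hour 5, plus 2-hour gap → hour 7). The controlling bound is hour 7, so primary fermentation finishes at 7 + 9 = hour 16.
Packaging cannot start until primary fermentation (finishes hour 16, plus 2-hour gap → hour 18); milling (finishes hour 5). The controlling bound is hour 18, so packaging finishes at 18 + 6 = hour 24.
All tasks are finished once the last one completes. Finish times: Milling at 5, Lautering at 7, Whirlpool at 14, Primary fermentation at 16, Packaging at 24. The latest is hour 24.

24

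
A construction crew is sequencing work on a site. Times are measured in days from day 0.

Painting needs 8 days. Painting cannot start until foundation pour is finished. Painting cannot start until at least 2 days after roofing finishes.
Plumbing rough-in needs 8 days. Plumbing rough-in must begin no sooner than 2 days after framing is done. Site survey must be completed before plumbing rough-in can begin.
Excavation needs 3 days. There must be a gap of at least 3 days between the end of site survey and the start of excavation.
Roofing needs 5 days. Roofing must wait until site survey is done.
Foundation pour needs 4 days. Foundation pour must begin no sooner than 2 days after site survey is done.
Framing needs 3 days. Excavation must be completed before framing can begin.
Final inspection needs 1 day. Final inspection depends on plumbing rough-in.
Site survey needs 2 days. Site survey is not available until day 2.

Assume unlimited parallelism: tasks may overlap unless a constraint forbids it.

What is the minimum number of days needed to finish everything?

24

Site survey waits on its own release at day 2, so it starts at day 2 and finishes at 2 + 2 = day 4.
Roofing cannot begin until site survey (finishes day 4). It runs from day 4 to 4 + 5 = day 9.
Foundation pour waits on site survey (finishes day 4, plus 2-day gap → day 6), so it starts at day 6 and finishes at 6 + 4 = day 10.
Painting cannot start until foundation pour (finishes day 10); roofing (finishes day 9, plus 2-day gap → day 11). The controlling bound is day 11, so painting finishes at 11 + 8 = day 19.
Excavation waits on site survey (finishes day 4, plus 3-day gap → day 7), so it starts at day 7 and finishes at 7 + 3 = day 10.
Framing cannot begin until excavation (finishes day 10). It runs from day 10 to 10 + 3 = day 13.
For plumbing rough-in: framing (finishes day 13, plus 2-day gap → day 15); site survey (finishes day 4). Taking the maximum gives a start of day 15, and it finishes at 15 + 8 = day 23.
Final inspection cannot begin until plumbing rough-in (finishes day 23). It runs from day 23 to 23 + 1 = day 24.
All tasks are finished once the last one completes. Finish times: Site survey at 4, Excavation at 10, Foundation pour at 10, Framing at 13, Roofing at 9, Plumbing rough-in at 23, Painting at 19, Final inspection at 24. The latest is day 24.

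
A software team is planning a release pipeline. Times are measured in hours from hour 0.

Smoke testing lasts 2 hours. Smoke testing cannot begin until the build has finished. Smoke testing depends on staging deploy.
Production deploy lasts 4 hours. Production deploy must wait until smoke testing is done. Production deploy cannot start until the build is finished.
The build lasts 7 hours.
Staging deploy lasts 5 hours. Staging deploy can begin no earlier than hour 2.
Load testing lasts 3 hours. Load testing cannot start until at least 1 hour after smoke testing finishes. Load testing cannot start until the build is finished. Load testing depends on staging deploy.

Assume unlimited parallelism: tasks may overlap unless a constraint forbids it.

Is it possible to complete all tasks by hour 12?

No

After its own release at hour 2, staging deploy can start at hour 2 and finishes at hour 7.
The build can start immediately at hour 0; it finishes at hour 7.
Smoke testing has to wait for the build (finishes hour 7); staging deploy (finishes hour 7). The latest of these is hour 7, so smoke testing runs hour 7 to 7 + 2 = hour 9.
Production deploy cannot start until smoke testing (finishes hour 9); the build (finishes hour 7). The controlling bound is hour 9, so production deploy finishes at 9 + 4 = hour 13.
For load testing: smoke testing (finishes hour 9, plus 1-hour gap → hour 10); the build (finishes hour 7); staging deploy (finishes hour 7). Taking the maximum gives a start of hour 10, and it finishes at 10 + 3 = hour 13.
The earliest everything can be done is hour 13, which is after the deadline of 12, so it is not possible.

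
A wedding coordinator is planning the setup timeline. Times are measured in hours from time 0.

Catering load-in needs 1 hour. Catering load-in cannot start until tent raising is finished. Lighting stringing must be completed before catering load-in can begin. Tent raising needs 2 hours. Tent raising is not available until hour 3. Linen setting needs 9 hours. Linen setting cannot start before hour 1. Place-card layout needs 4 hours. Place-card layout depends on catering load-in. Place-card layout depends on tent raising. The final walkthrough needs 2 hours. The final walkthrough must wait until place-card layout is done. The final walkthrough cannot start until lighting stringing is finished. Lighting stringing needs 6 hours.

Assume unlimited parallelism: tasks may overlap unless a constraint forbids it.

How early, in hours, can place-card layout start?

Lighting stringing can start immediately at hour 0; it finishes at hour 6.
Tent raising waits on its own release at hour 3, so it starts at hour 3 and finishes at 3 + 2 = hour 5.
Catering load-in has to wait for tent raising (finishes hour 5); lighting stringing (finishes hour 6). The latest of these is hour 6, so catering load-in runs hour 6 to 6 + 1 = hour 7.
Place-card layout waits on catering load-in (finishes hour 7); tent raising (finishes hour 5). The latest of these is hour 7, which is the earliest place-card layout can start.

7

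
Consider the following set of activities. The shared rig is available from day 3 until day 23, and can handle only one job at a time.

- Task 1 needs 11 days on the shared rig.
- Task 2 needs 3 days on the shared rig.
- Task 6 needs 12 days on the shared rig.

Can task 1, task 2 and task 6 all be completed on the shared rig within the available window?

No

The shared rig window is 23 − 3 = 20 days.
Running back to back, the jobs need 11 + 3 + 12 = 26 days on the shared rig.
Since 26 > 20, they cannot all fit.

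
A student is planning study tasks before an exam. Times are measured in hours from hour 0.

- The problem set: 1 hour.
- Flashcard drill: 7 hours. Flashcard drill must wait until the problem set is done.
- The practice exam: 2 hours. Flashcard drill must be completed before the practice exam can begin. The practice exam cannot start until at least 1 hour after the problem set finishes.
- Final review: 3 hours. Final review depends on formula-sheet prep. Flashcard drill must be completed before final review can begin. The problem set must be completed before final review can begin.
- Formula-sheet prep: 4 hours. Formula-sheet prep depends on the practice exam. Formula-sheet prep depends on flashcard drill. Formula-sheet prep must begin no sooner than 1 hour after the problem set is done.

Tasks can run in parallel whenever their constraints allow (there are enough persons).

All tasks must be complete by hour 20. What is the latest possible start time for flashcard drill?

Final review has no dependents, so it just needs to finish by hour 20. Starting by 20 − 3 = hour 17 achieves that.
Formula-sheet prep has to be done before final review (must start by hour 17). That means finishing by hour 17, i.e. starting by 17 − 4 = hour 13.
Since formula-sheet prep (must start by hour 13) depends on it, the practice exam must finish by hour 13. Backing off its 2-hour duration gives a latest start of hour 11.
Flashcard drill feeds the practice exam (must start by hour 11); formula-sheet prep (must start by hour 13); final review (must start by hour 17). Taking the minimum, flashcard drill must finish by hour 11 and start by 11 − 7 = hour 4.

4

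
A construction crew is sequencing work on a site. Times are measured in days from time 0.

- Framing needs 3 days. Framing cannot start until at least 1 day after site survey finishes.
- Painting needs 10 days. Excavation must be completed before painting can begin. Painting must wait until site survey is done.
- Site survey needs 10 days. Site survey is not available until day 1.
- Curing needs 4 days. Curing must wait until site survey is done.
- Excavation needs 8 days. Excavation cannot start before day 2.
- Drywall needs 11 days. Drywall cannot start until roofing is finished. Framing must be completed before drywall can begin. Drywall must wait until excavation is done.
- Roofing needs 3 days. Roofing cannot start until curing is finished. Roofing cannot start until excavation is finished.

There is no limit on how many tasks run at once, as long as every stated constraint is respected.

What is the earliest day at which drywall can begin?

After its own release at day 2, excavation can start at day 2 and finishes at day 10.
After its own release at day 1, site survey can start at day 1 and finishes at day 11.
After site survey (finishes day 11, plus 1-day gap → day 12), framing can start at day 12 and finishes at day 15.
After site survey (finishes day 11), curing can start at day 11 and finishes at day 15.
Roofing needs all of curing (finishes day 15); excavation (finishes day 10). That puts its earliest start at day 15; it finishes at 15 + 3 = day 18.
Drywall waits on roofing (finishes day 18); framing (finishes day 15); excavation (finishes day 10). The latest of these is day 18, which is the earliest drywall can start.

18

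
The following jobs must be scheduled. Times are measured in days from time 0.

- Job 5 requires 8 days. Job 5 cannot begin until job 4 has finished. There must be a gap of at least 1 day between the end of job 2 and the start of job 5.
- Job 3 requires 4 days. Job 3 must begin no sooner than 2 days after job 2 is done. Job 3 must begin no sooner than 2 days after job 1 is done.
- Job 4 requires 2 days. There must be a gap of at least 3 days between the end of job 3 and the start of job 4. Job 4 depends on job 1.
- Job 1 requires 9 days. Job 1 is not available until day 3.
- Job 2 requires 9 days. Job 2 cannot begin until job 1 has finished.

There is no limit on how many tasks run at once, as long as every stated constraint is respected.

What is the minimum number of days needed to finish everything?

40

After its own release at day 3, job 1 can start at day 3 and finishes at day 12.
After job 1 (finishes day 12), job 2 can start at day 12 and finishes at day 21.
Job 3 cannot start until job 2 (finishes day 21, plus 2-day gap → day 23); job 1 (finishes day 12, plus 2-day gap → day 14). The controlling bound is day 23, so job 3 finishes at 23 + 4 = day 27.
Job 4 cannot start until job 3 (finishes day 27, plus 3-day gap → day 30); job 1 (finishes day 12). The controlling bound is day 30, so job 4 finishes at 30 + 2 = day 32.
Job 5 has to wait for job 4 (finishes day 32); job 2 (finishes day 21, plus 1-day gap → day 22). The latest of these is day 32, so job 5 runs day 32 to 32 + 8 = day 40.
All tasks are finished once the last one completes. Finish times: Job 1 at 12, Job 2 at 21, Job 3 at 27, Job 4 at 32, Job 5 at 40. The latest is day 40.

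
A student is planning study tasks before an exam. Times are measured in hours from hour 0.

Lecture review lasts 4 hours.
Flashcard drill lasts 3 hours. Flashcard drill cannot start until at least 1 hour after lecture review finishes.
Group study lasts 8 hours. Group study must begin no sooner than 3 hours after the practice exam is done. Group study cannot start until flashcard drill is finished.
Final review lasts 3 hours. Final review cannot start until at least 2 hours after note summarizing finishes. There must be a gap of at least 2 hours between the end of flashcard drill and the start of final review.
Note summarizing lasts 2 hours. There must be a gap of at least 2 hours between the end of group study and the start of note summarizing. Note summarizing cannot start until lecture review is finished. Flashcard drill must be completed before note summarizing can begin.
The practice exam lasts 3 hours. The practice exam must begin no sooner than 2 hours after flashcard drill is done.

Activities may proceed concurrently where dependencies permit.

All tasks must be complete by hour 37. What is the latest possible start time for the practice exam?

Final review must finish by hour 37; it takes 3 hours, so it must start by 37 − 3 = hour 34.
Note summarizing must finish before final review (must start by hour 34, minus 2-hour gap → hour 32). With a 2-hour duration, note summarizing must start by 32 − 2 = hour 30.
Group study has to be done before note summarizing (must start by hour 30, minus 2-hour gap → hour 28). That means finishing by hour 28, i.e. starting by 28 − 8 = hour 20.
Since group study (must start by hour 20, minus 3-hour gap → hour 17) depends on it, the practice exam must finish by hour 17. Backing off its 3-hour duration gives a latest start of hour 14.

14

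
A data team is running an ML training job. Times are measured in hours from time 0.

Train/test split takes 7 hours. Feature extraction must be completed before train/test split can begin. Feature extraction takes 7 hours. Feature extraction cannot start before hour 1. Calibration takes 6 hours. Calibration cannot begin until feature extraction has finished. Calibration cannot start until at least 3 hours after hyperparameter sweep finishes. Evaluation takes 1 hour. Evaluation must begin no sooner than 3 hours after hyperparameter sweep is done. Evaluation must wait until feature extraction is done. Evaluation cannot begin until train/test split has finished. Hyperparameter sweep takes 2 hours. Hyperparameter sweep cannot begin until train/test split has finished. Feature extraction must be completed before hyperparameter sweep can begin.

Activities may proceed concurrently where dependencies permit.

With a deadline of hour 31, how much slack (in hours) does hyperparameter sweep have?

After its own release at hour 1, feature extraction can start at hour 1 and finishes at hour 8.
Train/test split cannot begin until feature extraction (finishes hour 8). It runs from hour 8 to 8 + 7 = hour 15.
Hyperparameter sweep has to wait for train/test split (finishes hour 15); feature extraction (finishes hour 8). The latest of these is hour 15, so hyperparameter sweep runs hour 15 to 15 + 2 = hour 17.

Working backward from the deadline:
Evaluation has no dependents, so it just needs to finish by hour 31. Starting by 31 − 1 = hour 30 achieves that.
To finish by hour 31, calibration (duration 6) must start no later than hour 25.
Hyperparameter sweep has several dependents: evaluation (must start by hour 30, minus 3-hour gap → hour 27); calibration (must start by hour 25, minus 3-hour gap → hour 22). The earliest of those limits is hour 22, so hyperparameter sweep must start by 22 − 2 = hour 20.
So hyperparameter sweep can start as early as hour 15 and as late as hour 20, giving 20 − 15 = 5 hours of slack.

5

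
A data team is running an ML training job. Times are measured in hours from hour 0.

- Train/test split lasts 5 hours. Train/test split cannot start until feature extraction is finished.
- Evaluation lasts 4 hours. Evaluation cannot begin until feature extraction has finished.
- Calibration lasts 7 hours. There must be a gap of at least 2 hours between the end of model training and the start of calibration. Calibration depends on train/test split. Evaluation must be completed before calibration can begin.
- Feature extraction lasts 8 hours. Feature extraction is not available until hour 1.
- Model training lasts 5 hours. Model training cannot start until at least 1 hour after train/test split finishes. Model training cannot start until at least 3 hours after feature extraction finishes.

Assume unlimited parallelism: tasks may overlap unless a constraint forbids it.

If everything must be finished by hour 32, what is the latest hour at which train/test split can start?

12

To finish by hour 32, calibration (duration 7) must start no later than hour 25.
Model training must finish before calibration (must start by hour 25, minus 2-hour gap → hour 23). With a 5-hour duration, model training must start by 23 − 5 = hour 18.
For train/test split: model training (must start by hour 18, minus 1-hour gap → hour 17); calibration (must start by hour 25). The most restrictive is hour 17; with a 5-hour duration, train/test split must start by hour 12.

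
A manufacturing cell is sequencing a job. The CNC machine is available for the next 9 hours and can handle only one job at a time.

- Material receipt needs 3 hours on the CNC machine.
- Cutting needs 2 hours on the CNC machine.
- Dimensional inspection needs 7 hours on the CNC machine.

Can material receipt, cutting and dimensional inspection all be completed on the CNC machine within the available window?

No

Running back to back, the jobs need 3 + 2 + 7 = 12 hours on the CNC machine.
Since 12 > 9, they cannot all fit.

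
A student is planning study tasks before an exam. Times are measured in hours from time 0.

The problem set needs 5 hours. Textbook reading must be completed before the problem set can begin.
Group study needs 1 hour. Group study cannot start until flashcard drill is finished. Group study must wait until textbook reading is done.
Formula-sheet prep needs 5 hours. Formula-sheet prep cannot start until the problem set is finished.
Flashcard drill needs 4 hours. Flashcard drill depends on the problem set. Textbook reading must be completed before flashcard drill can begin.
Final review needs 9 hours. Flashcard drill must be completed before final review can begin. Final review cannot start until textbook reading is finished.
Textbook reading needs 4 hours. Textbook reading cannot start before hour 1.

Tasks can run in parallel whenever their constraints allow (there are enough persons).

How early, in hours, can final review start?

14

After its own release at hour 1, textbook reading can start at hour 1 and finishes at hour 5.
After textbook reading (finishes hour 5), the problem set can start at hour 5 and finishes at hour 10.
Flashcard drill has to wait for the problem set (finishes hour 10); textbook reading (finishes hour 5). The latest of these is hour 10, so flashcard drill runs hour 10 to 10 + 4 = hour 14.
Final review waits on flashcard drill (finishes hour 14); textbook reading (finishes hour 5). The latest of these is hour 14, which is the earliest final review can start.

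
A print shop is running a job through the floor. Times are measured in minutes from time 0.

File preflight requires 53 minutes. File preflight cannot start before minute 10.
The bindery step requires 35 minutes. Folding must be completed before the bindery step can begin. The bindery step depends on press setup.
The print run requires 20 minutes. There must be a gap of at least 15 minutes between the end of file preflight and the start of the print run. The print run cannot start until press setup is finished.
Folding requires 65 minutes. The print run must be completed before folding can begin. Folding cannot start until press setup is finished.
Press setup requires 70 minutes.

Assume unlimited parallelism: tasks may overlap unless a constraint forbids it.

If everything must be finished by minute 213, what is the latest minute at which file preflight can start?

The bindery step has no dependents, so it just needs to finish by minute 213. Starting by 213 − 35 = minute 178 achieves that.
Folding has to be done before the bindery step (must start by minute 178). That means finishing by minute 178, i.e. starting by 178 − 65 = minute 113.
The print run must finish before folding (must start by minute 113). With a 20-minute duration, the print run must start by 113 − 20 = minute 93.
Since the print run (must start by minute 93, minus 15-minute gap → minute 78) depends on it, file preflight must finish by minute 78. Backing off its 53-minute duration gives a latest start of minute 25.

25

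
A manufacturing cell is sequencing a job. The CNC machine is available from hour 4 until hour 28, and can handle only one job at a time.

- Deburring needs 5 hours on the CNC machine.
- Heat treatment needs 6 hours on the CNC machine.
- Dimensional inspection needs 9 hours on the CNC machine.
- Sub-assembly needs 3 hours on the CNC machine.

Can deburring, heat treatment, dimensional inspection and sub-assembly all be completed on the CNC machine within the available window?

The CNC machine window is 28 − 4 = 24 hours.
Running back to back, the jobs need 5 + 6 + 9 + 3 = 23 hours on the CNC machine.
Since 23 ≤ 24, they fit within the window.

Yes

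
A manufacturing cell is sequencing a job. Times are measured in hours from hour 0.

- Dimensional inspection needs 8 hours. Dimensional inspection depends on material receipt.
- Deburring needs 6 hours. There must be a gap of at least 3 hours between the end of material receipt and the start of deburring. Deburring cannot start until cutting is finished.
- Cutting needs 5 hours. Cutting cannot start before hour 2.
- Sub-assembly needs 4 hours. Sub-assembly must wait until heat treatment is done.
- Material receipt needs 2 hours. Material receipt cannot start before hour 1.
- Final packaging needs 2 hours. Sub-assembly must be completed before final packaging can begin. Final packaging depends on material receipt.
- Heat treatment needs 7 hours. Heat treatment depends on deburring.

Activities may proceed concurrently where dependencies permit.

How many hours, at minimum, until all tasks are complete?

After its own release at hour 2, cutting can start at hour 2 and finishes at hour 7.
Material receipt waits on its own release at hour 1, so it starts at hour 1 and finishes at 1 + 2 = hour 3.
Dimensional inspection waits on material receipt (finishes hour 3), so it starts at hour 3 and finishes at 3 + 8 = hour 11.
Deburring needs all of material receipt (finishes hour 3, plus 3-hour gap → hour 6); cutting (finishes hour 7). That puts its earliest start at hour 7; it finishes at 7 + 6 = hour 13.
After deburring (finishes hour 13), heat treatment can start at hour 13 and finishes at hour 20.
After heat treatment (finishes hour 20), sub-assembly can start at hour 20 and finishes at hour 24.
Final packaging has to wait for sub-assembly (finishes hour 24); material receipt (finishes hour 3). The latest of these is hour 24, so final packaging runs hour 24 to 24 + 2 = hour 26.
All tasks are finished once the last one completes. Finish times: Material receipt at 3, Cutting at 7, Deburring at 13, Heat treatment at 20, Dimensional inspection at 11, Sub-assembly at 24, Final packaging at 26. The latest is hour 26.

26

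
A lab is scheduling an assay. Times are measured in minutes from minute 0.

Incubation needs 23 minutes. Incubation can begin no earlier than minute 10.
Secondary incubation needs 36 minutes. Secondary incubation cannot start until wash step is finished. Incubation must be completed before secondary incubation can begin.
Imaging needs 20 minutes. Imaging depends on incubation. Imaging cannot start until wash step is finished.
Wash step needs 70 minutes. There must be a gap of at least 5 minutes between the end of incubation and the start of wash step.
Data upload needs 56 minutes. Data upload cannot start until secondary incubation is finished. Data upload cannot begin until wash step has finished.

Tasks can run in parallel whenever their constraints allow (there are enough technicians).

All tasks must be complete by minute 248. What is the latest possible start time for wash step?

Data upload must finish by minute 248; it takes 56 minutes, so it must start by 248 − 56 = minute 192.
Secondary incubation feeds into data upload (must start by minute 192); so secondary incubation must finish by minute 192 and therefore start by minute 156.
Nothing follows imaging; the deadline of minute 248 is its only limit. It must start by 248 − 20 = minute 228.
Wash step must finish in time for secondary incubation (must start by minute 156); imaging (must start by minute 228); data upload (must start by minute 192). The tightest is minute 156, so wash step must start by 156 − 70 = minute 86.

86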